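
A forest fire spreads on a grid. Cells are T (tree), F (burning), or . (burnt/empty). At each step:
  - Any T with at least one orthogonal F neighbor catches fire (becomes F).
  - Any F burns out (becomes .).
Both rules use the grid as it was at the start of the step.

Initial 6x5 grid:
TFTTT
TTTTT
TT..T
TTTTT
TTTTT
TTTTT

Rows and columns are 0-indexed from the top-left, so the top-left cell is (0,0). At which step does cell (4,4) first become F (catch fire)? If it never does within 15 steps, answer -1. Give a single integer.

Step 1: cell (4,4)='T' (+3 fires, +1 burnt)
Step 2: cell (4,4)='T' (+4 fires, +3 burnt)
Step 3: cell (4,4)='T' (+4 fires, +4 burnt)
Step 4: cell (4,4)='T' (+4 fires, +4 burnt)
Step 5: cell (4,4)='T' (+5 fires, +4 burnt)
Step 6: cell (4,4)='T' (+4 fires, +5 burnt)
Step 7: cell (4,4)='F' (+2 fires, +4 burnt)
  -> target ignites at step 7
Step 8: cell (4,4)='.' (+1 fires, +2 burnt)
Step 9: cell (4,4)='.' (+0 fires, +1 burnt)
  fire out at step 9

7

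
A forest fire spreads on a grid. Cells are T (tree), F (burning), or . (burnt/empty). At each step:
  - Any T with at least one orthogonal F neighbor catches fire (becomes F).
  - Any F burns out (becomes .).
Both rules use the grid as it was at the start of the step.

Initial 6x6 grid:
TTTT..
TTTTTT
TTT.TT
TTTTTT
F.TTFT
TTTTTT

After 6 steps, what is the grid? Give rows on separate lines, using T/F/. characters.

Step 1: 6 trees catch fire, 2 burn out
  TTTT..
  TTTTTT
  TTT.TT
  FTTTFT
  ..TF.F
  FTTTFT
Step 2: 9 trees catch fire, 6 burn out
  TTTT..
  TTTTTT
  FTT.FT
  .FTF.F
  ..F...
  .FTF.F
Step 3: 6 trees catch fire, 9 burn out
  TTTT..
  FTTTFT
  .FT..F
  ..F...
  ......
  ..F...
Step 4: 5 trees catch fire, 6 burn out
  FTTT..
  .FTF.F
  ..F...
  ......
  ......
  ......
Step 5: 3 trees catch fire, 5 burn out
  .FTF..
  ..F...
  ......
  ......
  ......
  ......
Step 6: 1 trees catch fire, 3 burn out
  ..F...
  ......
  ......
  ......
  ......
  ......

..F...
......
......
......
......
......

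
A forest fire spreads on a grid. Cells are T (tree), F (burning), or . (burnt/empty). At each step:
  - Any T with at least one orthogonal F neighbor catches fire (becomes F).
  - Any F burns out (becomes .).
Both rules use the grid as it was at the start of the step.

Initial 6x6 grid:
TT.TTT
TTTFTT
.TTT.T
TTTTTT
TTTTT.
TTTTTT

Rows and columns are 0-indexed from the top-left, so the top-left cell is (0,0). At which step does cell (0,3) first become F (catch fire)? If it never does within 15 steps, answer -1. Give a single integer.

Step 1: cell (0,3)='F' (+4 fires, +1 burnt)
  -> target ignites at step 1
Step 2: cell (0,3)='.' (+5 fires, +4 burnt)
Step 3: cell (0,3)='.' (+8 fires, +5 burnt)
Step 4: cell (0,3)='.' (+6 fires, +8 burnt)
Step 5: cell (0,3)='.' (+4 fires, +6 burnt)
Step 6: cell (0,3)='.' (+3 fires, +4 burnt)
Step 7: cell (0,3)='.' (+1 fires, +3 burnt)
Step 8: cell (0,3)='.' (+0 fires, +1 burnt)
  fire out at step 8

1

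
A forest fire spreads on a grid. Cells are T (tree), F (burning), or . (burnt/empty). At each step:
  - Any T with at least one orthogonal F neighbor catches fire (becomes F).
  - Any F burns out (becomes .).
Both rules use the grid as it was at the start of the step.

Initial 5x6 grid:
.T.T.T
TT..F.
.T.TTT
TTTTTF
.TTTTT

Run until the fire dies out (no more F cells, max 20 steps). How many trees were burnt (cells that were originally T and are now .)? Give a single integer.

Answer: 17

Derivation:
Step 1: +4 fires, +2 burnt (F count now 4)
Step 2: +3 fires, +4 burnt (F count now 3)
Step 3: +2 fires, +3 burnt (F count now 2)
Step 4: +2 fires, +2 burnt (F count now 2)
Step 5: +3 fires, +2 burnt (F count now 3)
Step 6: +1 fires, +3 burnt (F count now 1)
Step 7: +2 fires, +1 burnt (F count now 2)
Step 8: +0 fires, +2 burnt (F count now 0)
Fire out after step 8
Initially T: 19, now '.': 28
Total burnt (originally-T cells now '.'): 17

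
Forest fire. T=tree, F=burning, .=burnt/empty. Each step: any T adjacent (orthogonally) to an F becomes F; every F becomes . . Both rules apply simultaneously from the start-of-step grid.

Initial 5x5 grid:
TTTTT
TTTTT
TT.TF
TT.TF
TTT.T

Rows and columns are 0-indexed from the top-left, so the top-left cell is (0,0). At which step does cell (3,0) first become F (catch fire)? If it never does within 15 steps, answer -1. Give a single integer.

Step 1: cell (3,0)='T' (+4 fires, +2 burnt)
Step 2: cell (3,0)='T' (+2 fires, +4 burnt)
Step 3: cell (3,0)='T' (+2 fires, +2 burnt)
Step 4: cell (3,0)='T' (+2 fires, +2 burnt)
Step 5: cell (3,0)='T' (+3 fires, +2 burnt)
Step 6: cell (3,0)='T' (+3 fires, +3 burnt)
Step 7: cell (3,0)='F' (+2 fires, +3 burnt)
  -> target ignites at step 7
Step 8: cell (3,0)='.' (+2 fires, +2 burnt)
Step 9: cell (3,0)='.' (+0 fires, +2 burnt)
  fire out at step 9

7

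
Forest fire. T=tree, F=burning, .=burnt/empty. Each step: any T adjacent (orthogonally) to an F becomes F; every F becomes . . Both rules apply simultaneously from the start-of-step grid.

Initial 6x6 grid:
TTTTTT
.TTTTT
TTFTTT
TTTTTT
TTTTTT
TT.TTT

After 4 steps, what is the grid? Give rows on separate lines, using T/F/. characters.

Step 1: 4 trees catch fire, 1 burn out
  TTTTTT
  .TFTTT
  TF.FTT
  TTFTTT
  TTTTTT
  TT.TTT
Step 2: 8 trees catch fire, 4 burn out
  TTFTTT
  .F.FTT
  F...FT
  TF.FTT
  TTFTTT
  TT.TTT
Step 3: 8 trees catch fire, 8 burn out
  TF.FTT
  ....FT
  .....F
  F...FT
  TF.FTT
  TT.TTT
Step 4: 8 trees catch fire, 8 burn out
  F...FT
  .....F
  ......
  .....F
  F...FT
  TF.FTT

F...FT
.....F
......
.....F
F...FT
TF.FTT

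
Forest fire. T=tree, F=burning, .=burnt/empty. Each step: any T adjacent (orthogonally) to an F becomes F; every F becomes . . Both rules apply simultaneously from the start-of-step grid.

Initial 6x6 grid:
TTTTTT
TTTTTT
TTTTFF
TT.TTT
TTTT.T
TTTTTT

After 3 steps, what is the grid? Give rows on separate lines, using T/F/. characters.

Step 1: 5 trees catch fire, 2 burn out
  TTTTTT
  TTTTFF
  TTTF..
  TT.TFF
  TTTT.T
  TTTTTT
Step 2: 6 trees catch fire, 5 burn out
  TTTTFF
  TTTF..
  TTF...
  TT.F..
  TTTT.F
  TTTTTT
Step 3: 5 trees catch fire, 6 burn out
  TTTF..
  TTF...
  TF....
  TT....
  TTTF..
  TTTTTF

TTTF..
TTF...
TF....
TT....
TTTF..
TTTTTF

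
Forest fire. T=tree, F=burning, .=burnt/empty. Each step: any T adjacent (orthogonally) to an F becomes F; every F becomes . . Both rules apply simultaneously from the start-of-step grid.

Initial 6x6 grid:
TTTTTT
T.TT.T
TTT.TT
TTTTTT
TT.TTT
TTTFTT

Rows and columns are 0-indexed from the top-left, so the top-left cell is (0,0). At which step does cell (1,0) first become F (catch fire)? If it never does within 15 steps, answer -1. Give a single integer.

Step 1: cell (1,0)='T' (+3 fires, +1 burnt)
Step 2: cell (1,0)='T' (+4 fires, +3 burnt)
Step 3: cell (1,0)='T' (+5 fires, +4 burnt)
Step 4: cell (1,0)='T' (+5 fires, +5 burnt)
Step 5: cell (1,0)='T' (+4 fires, +5 burnt)
Step 6: cell (1,0)='T' (+4 fires, +4 burnt)
Step 7: cell (1,0)='F' (+4 fires, +4 burnt)
  -> target ignites at step 7
Step 8: cell (1,0)='.' (+2 fires, +4 burnt)
Step 9: cell (1,0)='.' (+0 fires, +2 burnt)
  fire out at step 9

7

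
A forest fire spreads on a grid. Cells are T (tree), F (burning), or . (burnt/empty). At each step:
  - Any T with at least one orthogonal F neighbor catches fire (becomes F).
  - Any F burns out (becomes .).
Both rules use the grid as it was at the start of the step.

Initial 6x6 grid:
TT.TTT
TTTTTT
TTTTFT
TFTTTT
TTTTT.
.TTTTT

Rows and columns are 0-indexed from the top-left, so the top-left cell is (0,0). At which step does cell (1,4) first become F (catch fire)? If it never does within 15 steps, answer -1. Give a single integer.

Step 1: cell (1,4)='F' (+8 fires, +2 burnt)
  -> target ignites at step 1
Step 2: cell (1,4)='.' (+12 fires, +8 burnt)
Step 3: cell (1,4)='.' (+8 fires, +12 burnt)
Step 4: cell (1,4)='.' (+3 fires, +8 burnt)
Step 5: cell (1,4)='.' (+0 fires, +3 burnt)
  fire out at step 5

1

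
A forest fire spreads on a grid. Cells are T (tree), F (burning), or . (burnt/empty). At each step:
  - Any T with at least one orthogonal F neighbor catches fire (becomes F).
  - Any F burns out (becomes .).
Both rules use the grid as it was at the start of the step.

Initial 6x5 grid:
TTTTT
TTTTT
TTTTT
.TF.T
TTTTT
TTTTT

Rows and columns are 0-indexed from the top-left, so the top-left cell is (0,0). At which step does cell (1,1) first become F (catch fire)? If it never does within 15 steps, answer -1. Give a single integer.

Step 1: cell (1,1)='T' (+3 fires, +1 burnt)
Step 2: cell (1,1)='T' (+6 fires, +3 burnt)
Step 3: cell (1,1)='F' (+9 fires, +6 burnt)
  -> target ignites at step 3
Step 4: cell (1,1)='.' (+7 fires, +9 burnt)
Step 5: cell (1,1)='.' (+2 fires, +7 burnt)
Step 6: cell (1,1)='.' (+0 fires, +2 burnt)
  fire out at step 6

3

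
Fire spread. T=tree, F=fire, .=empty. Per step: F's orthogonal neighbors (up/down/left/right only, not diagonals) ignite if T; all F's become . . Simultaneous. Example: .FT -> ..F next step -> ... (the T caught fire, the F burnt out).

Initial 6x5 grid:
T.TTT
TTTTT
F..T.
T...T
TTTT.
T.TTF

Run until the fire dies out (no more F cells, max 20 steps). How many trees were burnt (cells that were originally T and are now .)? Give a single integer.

Step 1: +3 fires, +2 burnt (F count now 3)
Step 2: +5 fires, +3 burnt (F count now 5)
Step 3: +4 fires, +5 burnt (F count now 4)
Step 4: +2 fires, +4 burnt (F count now 2)
Step 5: +3 fires, +2 burnt (F count now 3)
Step 6: +1 fires, +3 burnt (F count now 1)
Step 7: +0 fires, +1 burnt (F count now 0)
Fire out after step 7
Initially T: 19, now '.': 29
Total burnt (originally-T cells now '.'): 18

Answer: 18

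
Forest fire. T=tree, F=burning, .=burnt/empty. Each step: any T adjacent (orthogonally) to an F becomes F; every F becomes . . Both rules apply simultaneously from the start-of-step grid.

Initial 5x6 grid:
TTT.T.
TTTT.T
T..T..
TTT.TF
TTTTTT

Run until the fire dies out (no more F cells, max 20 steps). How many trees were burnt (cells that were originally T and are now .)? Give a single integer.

Answer: 19

Derivation:
Step 1: +2 fires, +1 burnt (F count now 2)
Step 2: +1 fires, +2 burnt (F count now 1)
Step 3: +1 fires, +1 burnt (F count now 1)
Step 4: +1 fires, +1 burnt (F count now 1)
Step 5: +2 fires, +1 burnt (F count now 2)
Step 6: +2 fires, +2 burnt (F count now 2)
Step 7: +1 fires, +2 burnt (F count now 1)
Step 8: +1 fires, +1 burnt (F count now 1)
Step 9: +1 fires, +1 burnt (F count now 1)
Step 10: +2 fires, +1 burnt (F count now 2)
Step 11: +2 fires, +2 burnt (F count now 2)
Step 12: +2 fires, +2 burnt (F count now 2)
Step 13: +1 fires, +2 burnt (F count now 1)
Step 14: +0 fires, +1 burnt (F count now 0)
Fire out after step 14
Initially T: 21, now '.': 28
Total burnt (originally-T cells now '.'): 19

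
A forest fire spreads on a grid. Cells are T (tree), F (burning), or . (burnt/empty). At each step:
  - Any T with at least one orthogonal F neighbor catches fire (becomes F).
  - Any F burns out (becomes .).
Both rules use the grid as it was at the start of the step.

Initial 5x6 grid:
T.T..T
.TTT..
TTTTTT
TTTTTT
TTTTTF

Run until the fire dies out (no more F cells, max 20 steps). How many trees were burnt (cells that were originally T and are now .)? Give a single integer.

Answer: 21

Derivation:
Step 1: +2 fires, +1 burnt (F count now 2)
Step 2: +3 fires, +2 burnt (F count now 3)
Step 3: +3 fires, +3 burnt (F count now 3)
Step 4: +3 fires, +3 burnt (F count now 3)
Step 5: +4 fires, +3 burnt (F count now 4)
Step 6: +3 fires, +4 burnt (F count now 3)
Step 7: +3 fires, +3 burnt (F count now 3)
Step 8: +0 fires, +3 burnt (F count now 0)
Fire out after step 8
Initially T: 23, now '.': 28
Total burnt (originally-T cells now '.'): 21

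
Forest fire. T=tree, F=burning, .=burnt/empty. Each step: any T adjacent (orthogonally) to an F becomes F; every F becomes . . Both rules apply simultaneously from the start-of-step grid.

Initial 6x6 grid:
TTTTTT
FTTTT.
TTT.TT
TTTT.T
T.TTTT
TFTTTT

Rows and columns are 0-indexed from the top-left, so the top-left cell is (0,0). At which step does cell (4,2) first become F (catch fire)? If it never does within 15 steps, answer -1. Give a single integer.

Step 1: cell (4,2)='T' (+5 fires, +2 burnt)
Step 2: cell (4,2)='F' (+7 fires, +5 burnt)
  -> target ignites at step 2
Step 3: cell (4,2)='.' (+7 fires, +7 burnt)
Step 4: cell (4,2)='.' (+5 fires, +7 burnt)
Step 5: cell (4,2)='.' (+3 fires, +5 burnt)
Step 6: cell (4,2)='.' (+3 fires, +3 burnt)
Step 7: cell (4,2)='.' (+0 fires, +3 burnt)
  fire out at step 7

2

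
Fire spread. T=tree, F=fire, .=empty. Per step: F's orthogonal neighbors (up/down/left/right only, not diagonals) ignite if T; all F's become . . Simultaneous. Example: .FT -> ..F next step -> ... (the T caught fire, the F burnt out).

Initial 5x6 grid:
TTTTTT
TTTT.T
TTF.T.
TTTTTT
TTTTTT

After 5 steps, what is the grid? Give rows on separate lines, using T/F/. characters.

Step 1: 3 trees catch fire, 1 burn out
  TTTTTT
  TTFT.T
  TF..T.
  TTFTTT
  TTTTTT
Step 2: 7 trees catch fire, 3 burn out
  TTFTTT
  TF.F.T
  F...T.
  TF.FTT
  TTFTTT
Step 3: 7 trees catch fire, 7 burn out
  TF.FTT
  F....T
  ....T.
  F...FT
  TF.FTT
Step 4: 6 trees catch fire, 7 burn out
  F...FT
  .....T
  ....F.
  .....F
  F...FT
Step 5: 2 trees catch fire, 6 burn out
  .....F
  .....T
  ......
  ......
  .....F

.....F
.....T
......
......
.....F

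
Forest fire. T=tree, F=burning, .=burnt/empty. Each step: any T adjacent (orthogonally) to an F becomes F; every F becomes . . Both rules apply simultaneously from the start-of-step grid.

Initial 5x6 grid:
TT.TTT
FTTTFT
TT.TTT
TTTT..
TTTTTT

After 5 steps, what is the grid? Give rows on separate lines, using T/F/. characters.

Step 1: 7 trees catch fire, 2 burn out
  FT.TFT
  .FTF.F
  FT.TFT
  TTTT..
  TTTTTT
Step 2: 8 trees catch fire, 7 burn out
  .F.F.F
  ..F...
  .F.F.F
  FTTT..
  TTTTTT
Step 3: 3 trees catch fire, 8 burn out
  ......
  ......
  ......
  .FTF..
  FTTTTT
Step 4: 3 trees catch fire, 3 burn out
  ......
  ......
  ......
  ..F...
  .FTFTT
Step 5: 2 trees catch fire, 3 burn out
  ......
  ......
  ......
  ......
  ..F.FT

......
......
......
......
..F.FT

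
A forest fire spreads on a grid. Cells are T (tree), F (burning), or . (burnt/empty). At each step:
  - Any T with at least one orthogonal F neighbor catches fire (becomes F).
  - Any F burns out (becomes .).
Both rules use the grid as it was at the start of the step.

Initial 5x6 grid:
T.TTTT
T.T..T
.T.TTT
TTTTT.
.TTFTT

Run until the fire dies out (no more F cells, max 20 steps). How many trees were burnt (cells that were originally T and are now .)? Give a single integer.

Answer: 19

Derivation:
Step 1: +3 fires, +1 burnt (F count now 3)
Step 2: +5 fires, +3 burnt (F count now 5)
Step 3: +2 fires, +5 burnt (F count now 2)
Step 4: +3 fires, +2 burnt (F count now 3)
Step 5: +1 fires, +3 burnt (F count now 1)
Step 6: +1 fires, +1 burnt (F count now 1)
Step 7: +1 fires, +1 burnt (F count now 1)
Step 8: +1 fires, +1 burnt (F count now 1)
Step 9: +1 fires, +1 burnt (F count now 1)
Step 10: +1 fires, +1 burnt (F count now 1)
Step 11: +0 fires, +1 burnt (F count now 0)
Fire out after step 11
Initially T: 21, now '.': 28
Total burnt (originally-T cells now '.'): 19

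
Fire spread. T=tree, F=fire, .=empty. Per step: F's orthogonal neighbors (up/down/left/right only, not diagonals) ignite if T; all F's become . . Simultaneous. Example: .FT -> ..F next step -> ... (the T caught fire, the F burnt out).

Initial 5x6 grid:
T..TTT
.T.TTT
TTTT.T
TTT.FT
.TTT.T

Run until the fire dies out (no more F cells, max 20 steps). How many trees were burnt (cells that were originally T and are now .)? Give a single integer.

Answer: 20

Derivation:
Step 1: +1 fires, +1 burnt (F count now 1)
Step 2: +2 fires, +1 burnt (F count now 2)
Step 3: +1 fires, +2 burnt (F count now 1)
Step 4: +2 fires, +1 burnt (F count now 2)
Step 5: +2 fires, +2 burnt (F count now 2)
Step 6: +2 fires, +2 burnt (F count now 2)
Step 7: +1 fires, +2 burnt (F count now 1)
Step 8: +2 fires, +1 burnt (F count now 2)
Step 9: +4 fires, +2 burnt (F count now 4)
Step 10: +3 fires, +4 burnt (F count now 3)
Step 11: +0 fires, +3 burnt (F count now 0)
Fire out after step 11
Initially T: 21, now '.': 29
Total burnt (originally-T cells now '.'): 20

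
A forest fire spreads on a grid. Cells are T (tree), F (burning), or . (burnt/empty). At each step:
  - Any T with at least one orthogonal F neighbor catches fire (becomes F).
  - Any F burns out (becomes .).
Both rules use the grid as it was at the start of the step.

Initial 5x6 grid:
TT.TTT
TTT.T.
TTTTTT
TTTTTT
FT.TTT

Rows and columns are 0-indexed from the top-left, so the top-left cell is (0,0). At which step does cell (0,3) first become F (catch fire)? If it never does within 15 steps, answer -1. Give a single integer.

Step 1: cell (0,3)='T' (+2 fires, +1 burnt)
Step 2: cell (0,3)='T' (+2 fires, +2 burnt)
Step 3: cell (0,3)='T' (+3 fires, +2 burnt)
Step 4: cell (0,3)='T' (+4 fires, +3 burnt)
Step 5: cell (0,3)='T' (+5 fires, +4 burnt)
Step 6: cell (0,3)='T' (+3 fires, +5 burnt)
Step 7: cell (0,3)='T' (+3 fires, +3 burnt)
Step 8: cell (0,3)='T' (+1 fires, +3 burnt)
Step 9: cell (0,3)='F' (+2 fires, +1 burnt)
  -> target ignites at step 9
Step 10: cell (0,3)='.' (+0 fires, +2 burnt)
  fire out at step 10

9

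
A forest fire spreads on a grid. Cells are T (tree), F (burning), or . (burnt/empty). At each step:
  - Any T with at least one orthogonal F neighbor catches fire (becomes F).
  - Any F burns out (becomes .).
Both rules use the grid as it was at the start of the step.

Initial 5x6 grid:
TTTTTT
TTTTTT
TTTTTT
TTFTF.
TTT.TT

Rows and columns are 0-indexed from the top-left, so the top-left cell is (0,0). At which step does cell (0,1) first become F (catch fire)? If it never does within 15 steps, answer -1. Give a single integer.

Step 1: cell (0,1)='T' (+6 fires, +2 burnt)
Step 2: cell (0,1)='T' (+8 fires, +6 burnt)
Step 3: cell (0,1)='T' (+7 fires, +8 burnt)
Step 4: cell (0,1)='F' (+4 fires, +7 burnt)
  -> target ignites at step 4
Step 5: cell (0,1)='.' (+1 fires, +4 burnt)
Step 6: cell (0,1)='.' (+0 fires, +1 burnt)
  fire out at step 6

4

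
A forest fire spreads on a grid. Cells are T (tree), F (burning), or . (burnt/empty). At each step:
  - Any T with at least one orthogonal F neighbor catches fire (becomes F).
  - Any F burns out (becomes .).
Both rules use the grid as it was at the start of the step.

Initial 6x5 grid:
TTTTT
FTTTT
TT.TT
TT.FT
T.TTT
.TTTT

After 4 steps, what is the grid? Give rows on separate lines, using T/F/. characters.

Step 1: 6 trees catch fire, 2 burn out
  FTTTT
  .FTTT
  FT.FT
  TT..F
  T.TFT
  .TTTT
Step 2: 9 trees catch fire, 6 burn out
  .FTTT
  ..FFT
  .F..F
  FT...
  T.F.F
  .TTFT
Step 3: 7 trees catch fire, 9 burn out
  ..FFT
  ....F
  .....
  .F...
  F....
  .TF.F
Step 4: 2 trees catch fire, 7 burn out
  ....F
  .....
  .....
  .....
  .....
  .F...

....F
.....
.....
.....
.....
.F...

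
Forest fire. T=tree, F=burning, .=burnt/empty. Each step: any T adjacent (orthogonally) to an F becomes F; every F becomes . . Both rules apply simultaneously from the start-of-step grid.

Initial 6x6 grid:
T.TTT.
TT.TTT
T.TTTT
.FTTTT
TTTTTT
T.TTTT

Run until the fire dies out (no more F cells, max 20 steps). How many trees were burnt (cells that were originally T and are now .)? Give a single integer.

Step 1: +2 fires, +1 burnt (F count now 2)
Step 2: +4 fires, +2 burnt (F count now 4)
Step 3: +5 fires, +4 burnt (F count now 5)
Step 4: +5 fires, +5 burnt (F count now 5)
Step 5: +5 fires, +5 burnt (F count now 5)
Step 6: +4 fires, +5 burnt (F count now 4)
Step 7: +0 fires, +4 burnt (F count now 0)
Fire out after step 7
Initially T: 29, now '.': 32
Total burnt (originally-T cells now '.'): 25

Answer: 25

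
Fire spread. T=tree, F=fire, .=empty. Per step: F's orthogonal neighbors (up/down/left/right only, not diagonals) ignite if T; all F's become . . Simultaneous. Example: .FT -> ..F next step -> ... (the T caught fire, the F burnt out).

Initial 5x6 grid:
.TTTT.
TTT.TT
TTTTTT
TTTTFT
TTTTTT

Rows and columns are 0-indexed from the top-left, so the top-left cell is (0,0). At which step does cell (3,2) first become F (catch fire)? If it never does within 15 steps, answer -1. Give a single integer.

Step 1: cell (3,2)='T' (+4 fires, +1 burnt)
Step 2: cell (3,2)='F' (+6 fires, +4 burnt)
  -> target ignites at step 2
Step 3: cell (3,2)='.' (+5 fires, +6 burnt)
Step 4: cell (3,2)='.' (+5 fires, +5 burnt)
Step 5: cell (3,2)='.' (+4 fires, +5 burnt)
Step 6: cell (3,2)='.' (+2 fires, +4 burnt)
Step 7: cell (3,2)='.' (+0 fires, +2 burnt)
  fire out at step 7

2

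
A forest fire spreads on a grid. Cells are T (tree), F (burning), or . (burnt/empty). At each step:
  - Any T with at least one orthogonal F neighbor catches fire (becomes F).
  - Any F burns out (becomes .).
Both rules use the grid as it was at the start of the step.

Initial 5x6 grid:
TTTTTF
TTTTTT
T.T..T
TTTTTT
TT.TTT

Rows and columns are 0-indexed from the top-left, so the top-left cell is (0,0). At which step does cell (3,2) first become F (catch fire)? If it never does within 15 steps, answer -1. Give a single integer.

Step 1: cell (3,2)='T' (+2 fires, +1 burnt)
Step 2: cell (3,2)='T' (+3 fires, +2 burnt)
Step 3: cell (3,2)='T' (+3 fires, +3 burnt)
Step 4: cell (3,2)='T' (+4 fires, +3 burnt)
Step 5: cell (3,2)='T' (+5 fires, +4 burnt)
Step 6: cell (3,2)='F' (+3 fires, +5 burnt)
  -> target ignites at step 6
Step 7: cell (3,2)='.' (+2 fires, +3 burnt)
Step 8: cell (3,2)='.' (+2 fires, +2 burnt)
Step 9: cell (3,2)='.' (+1 fires, +2 burnt)
Step 10: cell (3,2)='.' (+0 fires, +1 burnt)
  fire out at step 10

6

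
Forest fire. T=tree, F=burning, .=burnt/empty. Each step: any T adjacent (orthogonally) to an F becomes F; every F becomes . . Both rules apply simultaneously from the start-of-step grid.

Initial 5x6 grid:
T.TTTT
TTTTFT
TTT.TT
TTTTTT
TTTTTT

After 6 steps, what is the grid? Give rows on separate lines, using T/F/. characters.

Step 1: 4 trees catch fire, 1 burn out
  T.TTFT
  TTTF.F
  TTT.FT
  TTTTTT
  TTTTTT
Step 2: 5 trees catch fire, 4 burn out
  T.TF.F
  TTF...
  TTT..F
  TTTTFT
  TTTTTT
Step 3: 6 trees catch fire, 5 burn out
  T.F...
  TF....
  TTF...
  TTTF.F
  TTTTFT
Step 4: 5 trees catch fire, 6 burn out
  T.....
  F.....
  TF....
  TTF...
  TTTF.F
Step 5: 4 trees catch fire, 5 burn out
  F.....
  ......
  F.....
  TF....
  TTF...
Step 6: 2 trees catch fire, 4 burn out
  ......
  ......
  ......
  F.....
  TF....

......
......
......
F.....
TF....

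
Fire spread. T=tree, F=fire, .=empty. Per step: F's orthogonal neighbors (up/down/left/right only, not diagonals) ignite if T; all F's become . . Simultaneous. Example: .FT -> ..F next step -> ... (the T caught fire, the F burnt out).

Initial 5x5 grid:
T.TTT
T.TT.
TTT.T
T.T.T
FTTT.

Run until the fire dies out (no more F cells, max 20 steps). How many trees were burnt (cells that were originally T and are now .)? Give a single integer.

Step 1: +2 fires, +1 burnt (F count now 2)
Step 2: +2 fires, +2 burnt (F count now 2)
Step 3: +4 fires, +2 burnt (F count now 4)
Step 4: +2 fires, +4 burnt (F count now 2)
Step 5: +1 fires, +2 burnt (F count now 1)
Step 6: +2 fires, +1 burnt (F count now 2)
Step 7: +1 fires, +2 burnt (F count now 1)
Step 8: +1 fires, +1 burnt (F count now 1)
Step 9: +0 fires, +1 burnt (F count now 0)
Fire out after step 9
Initially T: 17, now '.': 23
Total burnt (originally-T cells now '.'): 15

Answer: 15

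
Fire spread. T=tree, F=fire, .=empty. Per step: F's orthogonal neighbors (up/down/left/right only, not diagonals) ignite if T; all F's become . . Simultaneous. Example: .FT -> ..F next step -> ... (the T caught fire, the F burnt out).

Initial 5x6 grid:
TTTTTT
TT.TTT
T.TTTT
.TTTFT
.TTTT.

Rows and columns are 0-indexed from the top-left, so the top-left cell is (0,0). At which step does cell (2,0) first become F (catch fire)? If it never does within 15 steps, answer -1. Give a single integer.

Step 1: cell (2,0)='T' (+4 fires, +1 burnt)
Step 2: cell (2,0)='T' (+5 fires, +4 burnt)
Step 3: cell (2,0)='T' (+6 fires, +5 burnt)
Step 4: cell (2,0)='T' (+3 fires, +6 burnt)
Step 5: cell (2,0)='T' (+1 fires, +3 burnt)
Step 6: cell (2,0)='T' (+1 fires, +1 burnt)
Step 7: cell (2,0)='T' (+2 fires, +1 burnt)
Step 8: cell (2,0)='T' (+1 fires, +2 burnt)
Step 9: cell (2,0)='F' (+1 fires, +1 burnt)
  -> target ignites at step 9
Step 10: cell (2,0)='.' (+0 fires, +1 burnt)
  fire out at step 10

9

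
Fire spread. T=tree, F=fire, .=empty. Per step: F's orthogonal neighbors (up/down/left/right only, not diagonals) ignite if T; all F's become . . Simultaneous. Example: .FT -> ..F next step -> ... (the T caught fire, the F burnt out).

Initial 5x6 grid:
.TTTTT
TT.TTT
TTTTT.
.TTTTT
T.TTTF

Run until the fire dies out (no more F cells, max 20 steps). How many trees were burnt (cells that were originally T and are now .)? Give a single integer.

Step 1: +2 fires, +1 burnt (F count now 2)
Step 2: +2 fires, +2 burnt (F count now 2)
Step 3: +3 fires, +2 burnt (F count now 3)
Step 4: +3 fires, +3 burnt (F count now 3)
Step 5: +5 fires, +3 burnt (F count now 5)
Step 6: +3 fires, +5 burnt (F count now 3)
Step 7: +3 fires, +3 burnt (F count now 3)
Step 8: +2 fires, +3 burnt (F count now 2)
Step 9: +0 fires, +2 burnt (F count now 0)
Fire out after step 9
Initially T: 24, now '.': 29
Total burnt (originally-T cells now '.'): 23

Answer: 23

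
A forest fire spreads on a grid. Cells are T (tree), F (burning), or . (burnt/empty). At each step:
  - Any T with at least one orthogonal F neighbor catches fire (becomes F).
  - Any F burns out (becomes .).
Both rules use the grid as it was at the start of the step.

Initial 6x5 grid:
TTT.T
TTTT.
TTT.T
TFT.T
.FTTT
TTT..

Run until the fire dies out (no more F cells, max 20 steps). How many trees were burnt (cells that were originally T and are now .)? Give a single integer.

Step 1: +5 fires, +2 burnt (F count now 5)
Step 2: +6 fires, +5 burnt (F count now 6)
Step 3: +4 fires, +6 burnt (F count now 4)
Step 4: +4 fires, +4 burnt (F count now 4)
Step 5: +1 fires, +4 burnt (F count now 1)
Step 6: +0 fires, +1 burnt (F count now 0)
Fire out after step 6
Initially T: 21, now '.': 29
Total burnt (originally-T cells now '.'): 20

Answer: 20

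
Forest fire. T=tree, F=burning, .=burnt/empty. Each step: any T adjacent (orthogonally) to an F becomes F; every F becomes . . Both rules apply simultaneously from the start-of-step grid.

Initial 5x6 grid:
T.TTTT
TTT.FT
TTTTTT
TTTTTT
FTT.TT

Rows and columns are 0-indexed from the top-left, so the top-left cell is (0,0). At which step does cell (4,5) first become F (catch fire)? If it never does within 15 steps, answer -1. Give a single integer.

Step 1: cell (4,5)='T' (+5 fires, +2 burnt)
Step 2: cell (4,5)='T' (+8 fires, +5 burnt)
Step 3: cell (4,5)='T' (+8 fires, +8 burnt)
Step 4: cell (4,5)='F' (+4 fires, +8 burnt)
  -> target ignites at step 4
Step 5: cell (4,5)='.' (+0 fires, +4 burnt)
  fire out at step 5

4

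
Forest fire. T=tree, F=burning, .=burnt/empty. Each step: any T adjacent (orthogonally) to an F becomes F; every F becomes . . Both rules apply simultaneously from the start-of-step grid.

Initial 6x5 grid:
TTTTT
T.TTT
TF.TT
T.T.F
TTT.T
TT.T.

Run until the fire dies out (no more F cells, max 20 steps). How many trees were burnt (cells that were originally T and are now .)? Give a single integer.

Step 1: +3 fires, +2 burnt (F count now 3)
Step 2: +4 fires, +3 burnt (F count now 4)
Step 3: +4 fires, +4 burnt (F count now 4)
Step 4: +5 fires, +4 burnt (F count now 5)
Step 5: +3 fires, +5 burnt (F count now 3)
Step 6: +1 fires, +3 burnt (F count now 1)
Step 7: +0 fires, +1 burnt (F count now 0)
Fire out after step 7
Initially T: 21, now '.': 29
Total burnt (originally-T cells now '.'): 20

Answer: 20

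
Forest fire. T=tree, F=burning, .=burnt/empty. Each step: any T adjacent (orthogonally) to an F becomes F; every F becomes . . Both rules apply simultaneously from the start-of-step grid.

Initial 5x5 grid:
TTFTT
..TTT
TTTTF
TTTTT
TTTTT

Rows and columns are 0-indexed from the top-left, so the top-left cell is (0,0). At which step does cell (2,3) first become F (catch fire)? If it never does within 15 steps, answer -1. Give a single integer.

Step 1: cell (2,3)='F' (+6 fires, +2 burnt)
  -> target ignites at step 1
Step 2: cell (2,3)='.' (+6 fires, +6 burnt)
Step 3: cell (2,3)='.' (+3 fires, +6 burnt)
Step 4: cell (2,3)='.' (+3 fires, +3 burnt)
Step 5: cell (2,3)='.' (+2 fires, +3 burnt)
Step 6: cell (2,3)='.' (+1 fires, +2 burnt)
Step 7: cell (2,3)='.' (+0 fires, +1 burnt)
  fire out at step 7

1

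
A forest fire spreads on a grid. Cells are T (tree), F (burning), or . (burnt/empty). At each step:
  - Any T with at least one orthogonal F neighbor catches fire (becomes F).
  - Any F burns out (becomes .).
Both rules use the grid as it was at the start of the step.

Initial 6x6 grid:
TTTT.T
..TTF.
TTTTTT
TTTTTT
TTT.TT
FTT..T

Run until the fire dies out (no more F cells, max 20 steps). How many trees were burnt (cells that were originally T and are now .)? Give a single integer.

Step 1: +4 fires, +2 burnt (F count now 4)
Step 2: +8 fires, +4 burnt (F count now 8)
Step 3: +8 fires, +8 burnt (F count now 8)
Step 4: +4 fires, +8 burnt (F count now 4)
Step 5: +2 fires, +4 burnt (F count now 2)
Step 6: +0 fires, +2 burnt (F count now 0)
Fire out after step 6
Initially T: 27, now '.': 35
Total burnt (originally-T cells now '.'): 26

Answer: 26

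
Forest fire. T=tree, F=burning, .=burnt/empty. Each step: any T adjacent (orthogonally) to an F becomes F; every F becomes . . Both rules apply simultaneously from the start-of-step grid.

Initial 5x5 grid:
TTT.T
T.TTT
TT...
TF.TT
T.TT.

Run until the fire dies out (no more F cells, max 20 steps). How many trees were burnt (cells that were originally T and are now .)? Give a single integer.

Answer: 12

Derivation:
Step 1: +2 fires, +1 burnt (F count now 2)
Step 2: +2 fires, +2 burnt (F count now 2)
Step 3: +1 fires, +2 burnt (F count now 1)
Step 4: +1 fires, +1 burnt (F count now 1)
Step 5: +1 fires, +1 burnt (F count now 1)
Step 6: +1 fires, +1 burnt (F count now 1)
Step 7: +1 fires, +1 burnt (F count now 1)
Step 8: +1 fires, +1 burnt (F count now 1)
Step 9: +1 fires, +1 burnt (F count now 1)
Step 10: +1 fires, +1 burnt (F count now 1)
Step 11: +0 fires, +1 burnt (F count now 0)
Fire out after step 11
Initially T: 16, now '.': 21
Total burnt (originally-T cells now '.'): 12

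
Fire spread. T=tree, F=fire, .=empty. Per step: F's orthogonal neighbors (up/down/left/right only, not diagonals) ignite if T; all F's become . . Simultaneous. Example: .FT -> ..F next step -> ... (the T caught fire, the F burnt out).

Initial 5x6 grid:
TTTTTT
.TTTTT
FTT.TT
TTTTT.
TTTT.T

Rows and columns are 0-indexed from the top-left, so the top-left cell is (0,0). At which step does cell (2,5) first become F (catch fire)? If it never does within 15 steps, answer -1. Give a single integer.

Step 1: cell (2,5)='T' (+2 fires, +1 burnt)
Step 2: cell (2,5)='T' (+4 fires, +2 burnt)
Step 3: cell (2,5)='T' (+4 fires, +4 burnt)
Step 4: cell (2,5)='T' (+5 fires, +4 burnt)
Step 5: cell (2,5)='T' (+4 fires, +5 burnt)
Step 6: cell (2,5)='T' (+3 fires, +4 burnt)
Step 7: cell (2,5)='F' (+2 fires, +3 burnt)
  -> target ignites at step 7
Step 8: cell (2,5)='.' (+0 fires, +2 burnt)
  fire out at step 8

7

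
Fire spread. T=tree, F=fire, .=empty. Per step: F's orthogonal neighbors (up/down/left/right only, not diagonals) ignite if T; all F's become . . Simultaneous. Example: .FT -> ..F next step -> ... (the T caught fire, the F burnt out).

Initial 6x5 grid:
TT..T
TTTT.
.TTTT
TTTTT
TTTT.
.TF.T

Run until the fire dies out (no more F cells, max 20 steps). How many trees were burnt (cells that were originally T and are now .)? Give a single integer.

Step 1: +2 fires, +1 burnt (F count now 2)
Step 2: +3 fires, +2 burnt (F count now 3)
Step 3: +4 fires, +3 burnt (F count now 4)
Step 4: +5 fires, +4 burnt (F count now 5)
Step 5: +3 fires, +5 burnt (F count now 3)
Step 6: +2 fires, +3 burnt (F count now 2)
Step 7: +1 fires, +2 burnt (F count now 1)
Step 8: +0 fires, +1 burnt (F count now 0)
Fire out after step 8
Initially T: 22, now '.': 28
Total burnt (originally-T cells now '.'): 20

Answer: 20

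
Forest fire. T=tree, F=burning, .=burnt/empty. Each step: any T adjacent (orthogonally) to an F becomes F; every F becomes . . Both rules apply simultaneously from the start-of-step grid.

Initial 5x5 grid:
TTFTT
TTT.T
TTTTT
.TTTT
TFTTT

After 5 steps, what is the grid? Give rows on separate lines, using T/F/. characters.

Step 1: 6 trees catch fire, 2 burn out
  TF.FT
  TTF.T
  TTTTT
  .FTTT
  F.FTT
Step 2: 7 trees catch fire, 6 burn out
  F...F
  TF..T
  TFFTT
  ..FTT
  ...FT
Step 3: 6 trees catch fire, 7 burn out
  .....
  F...F
  F..FT
  ...FT
  ....F
Step 4: 2 trees catch fire, 6 burn out
  .....
  .....
  ....F
  ....F
  .....
Step 5: 0 trees catch fire, 2 burn out
  .....
  .....
  .....
  .....
  .....

.....
.....
.....
.....
.....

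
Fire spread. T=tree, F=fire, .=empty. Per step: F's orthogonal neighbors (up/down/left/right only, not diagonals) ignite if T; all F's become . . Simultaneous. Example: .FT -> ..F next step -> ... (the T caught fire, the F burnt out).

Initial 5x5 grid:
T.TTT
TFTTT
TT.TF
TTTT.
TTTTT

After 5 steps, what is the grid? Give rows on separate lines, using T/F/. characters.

Step 1: 5 trees catch fire, 2 burn out
  T.TTT
  F.FTF
  TF.F.
  TTTT.
  TTTTT
Step 2: 7 trees catch fire, 5 burn out
  F.FTF
  ...F.
  F....
  TFTF.
  TTTTT
Step 3: 5 trees catch fire, 7 burn out
  ...F.
  .....
  .....
  F.F..
  TFTFT
Step 4: 3 trees catch fire, 5 burn out
  .....
  .....
  .....
  .....
  F.F.F
Step 5: 0 trees catch fire, 3 burn out
  .....
  .....
  .....
  .....
  .....

.....
.....
.....
.....
.....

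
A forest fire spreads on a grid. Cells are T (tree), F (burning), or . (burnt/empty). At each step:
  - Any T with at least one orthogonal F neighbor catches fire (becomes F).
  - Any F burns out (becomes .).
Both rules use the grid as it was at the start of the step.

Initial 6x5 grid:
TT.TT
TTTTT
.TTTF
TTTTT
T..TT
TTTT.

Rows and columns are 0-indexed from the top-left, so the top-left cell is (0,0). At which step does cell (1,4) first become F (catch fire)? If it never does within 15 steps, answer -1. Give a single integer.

Step 1: cell (1,4)='F' (+3 fires, +1 burnt)
  -> target ignites at step 1
Step 2: cell (1,4)='.' (+5 fires, +3 burnt)
Step 3: cell (1,4)='.' (+5 fires, +5 burnt)
Step 4: cell (1,4)='.' (+3 fires, +5 burnt)
Step 5: cell (1,4)='.' (+4 fires, +3 burnt)
Step 6: cell (1,4)='.' (+3 fires, +4 burnt)
Step 7: cell (1,4)='.' (+1 fires, +3 burnt)
Step 8: cell (1,4)='.' (+0 fires, +1 burnt)
  fire out at step 8

1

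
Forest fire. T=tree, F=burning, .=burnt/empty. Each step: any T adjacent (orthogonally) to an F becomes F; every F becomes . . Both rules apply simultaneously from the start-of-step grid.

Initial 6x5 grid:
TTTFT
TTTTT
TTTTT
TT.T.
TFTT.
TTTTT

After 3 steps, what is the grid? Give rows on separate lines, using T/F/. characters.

Step 1: 7 trees catch fire, 2 burn out
  TTF.F
  TTTFT
  TTTTT
  TF.T.
  F.FT.
  TFTTT
Step 2: 9 trees catch fire, 7 burn out
  TF...
  TTF.F
  TFTFT
  F..T.
  ...F.
  F.FTT
Step 3: 7 trees catch fire, 9 burn out
  F....
  TF...
  F.F.F
  ...F.
  .....
  ...FT

F....
TF...
F.F.F
...F.
.....
...FT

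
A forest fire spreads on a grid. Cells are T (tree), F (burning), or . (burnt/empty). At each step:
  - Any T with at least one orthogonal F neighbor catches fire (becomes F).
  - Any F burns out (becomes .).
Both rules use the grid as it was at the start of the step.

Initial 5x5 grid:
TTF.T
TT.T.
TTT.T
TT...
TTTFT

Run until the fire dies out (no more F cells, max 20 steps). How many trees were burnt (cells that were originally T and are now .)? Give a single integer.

Answer: 13

Derivation:
Step 1: +3 fires, +2 burnt (F count now 3)
Step 2: +3 fires, +3 burnt (F count now 3)
Step 3: +4 fires, +3 burnt (F count now 4)
Step 4: +3 fires, +4 burnt (F count now 3)
Step 5: +0 fires, +3 burnt (F count now 0)
Fire out after step 5
Initially T: 16, now '.': 22
Total burnt (originally-T cells now '.'): 13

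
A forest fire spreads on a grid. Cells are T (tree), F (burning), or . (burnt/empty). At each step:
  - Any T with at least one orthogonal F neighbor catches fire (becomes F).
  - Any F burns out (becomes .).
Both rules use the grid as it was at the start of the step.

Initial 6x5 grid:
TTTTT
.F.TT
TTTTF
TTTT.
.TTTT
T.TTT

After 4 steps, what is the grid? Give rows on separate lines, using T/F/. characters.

Step 1: 4 trees catch fire, 2 burn out
  TFTTT
  ...TF
  TFTF.
  TTTT.
  .TTTT
  T.TTT
Step 2: 8 trees catch fire, 4 burn out
  F.FTF
  ...F.
  F.F..
  TFTF.
  .TTTT
  T.TTT
Step 3: 5 trees catch fire, 8 burn out
  ...F.
  .....
  .....
  F.F..
  .FTFT
  T.TTT
Step 4: 3 trees catch fire, 5 burn out
  .....
  .....
  .....
  .....
  ..F.F
  T.TFT

.....
.....
.....
.....
..F.F
T.TFT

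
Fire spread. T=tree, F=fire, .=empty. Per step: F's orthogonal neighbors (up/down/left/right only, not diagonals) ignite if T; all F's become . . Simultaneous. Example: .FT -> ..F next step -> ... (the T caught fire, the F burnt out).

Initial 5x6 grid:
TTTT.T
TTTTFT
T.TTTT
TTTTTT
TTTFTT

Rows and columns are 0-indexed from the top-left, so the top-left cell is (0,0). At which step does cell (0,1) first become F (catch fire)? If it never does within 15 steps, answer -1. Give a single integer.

Step 1: cell (0,1)='T' (+6 fires, +2 burnt)
Step 2: cell (0,1)='T' (+9 fires, +6 burnt)
Step 3: cell (0,1)='T' (+6 fires, +9 burnt)
Step 4: cell (0,1)='F' (+3 fires, +6 burnt)
  -> target ignites at step 4
Step 5: cell (0,1)='.' (+2 fires, +3 burnt)
Step 6: cell (0,1)='.' (+0 fires, +2 burnt)
  fire out at step 6

4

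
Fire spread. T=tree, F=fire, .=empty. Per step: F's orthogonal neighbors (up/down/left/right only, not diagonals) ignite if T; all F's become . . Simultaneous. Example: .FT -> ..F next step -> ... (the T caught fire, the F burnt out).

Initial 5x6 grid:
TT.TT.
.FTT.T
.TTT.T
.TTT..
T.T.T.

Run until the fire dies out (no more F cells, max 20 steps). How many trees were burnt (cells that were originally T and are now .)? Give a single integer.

Step 1: +3 fires, +1 burnt (F count now 3)
Step 2: +4 fires, +3 burnt (F count now 4)
Step 3: +3 fires, +4 burnt (F count now 3)
Step 4: +3 fires, +3 burnt (F count now 3)
Step 5: +0 fires, +3 burnt (F count now 0)
Fire out after step 5
Initially T: 17, now '.': 26
Total burnt (originally-T cells now '.'): 13

Answer: 13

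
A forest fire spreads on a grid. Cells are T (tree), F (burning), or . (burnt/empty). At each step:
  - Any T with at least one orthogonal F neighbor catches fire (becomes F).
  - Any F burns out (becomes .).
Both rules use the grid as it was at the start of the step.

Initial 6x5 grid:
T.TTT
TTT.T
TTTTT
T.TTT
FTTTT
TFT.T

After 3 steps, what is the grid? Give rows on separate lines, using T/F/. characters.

Step 1: 4 trees catch fire, 2 burn out
  T.TTT
  TTT.T
  TTTTT
  F.TTT
  .FTTT
  F.F.T
Step 2: 2 trees catch fire, 4 burn out
  T.TTT
  TTT.T
  FTTTT
  ..TTT
  ..FTT
  ....T
Step 3: 4 trees catch fire, 2 burn out
  T.TTT
  FTT.T
  .FTTT
  ..FTT
  ...FT
  ....T

T.TTT
FTT.T
.FTTT
..FTT
...FT
....T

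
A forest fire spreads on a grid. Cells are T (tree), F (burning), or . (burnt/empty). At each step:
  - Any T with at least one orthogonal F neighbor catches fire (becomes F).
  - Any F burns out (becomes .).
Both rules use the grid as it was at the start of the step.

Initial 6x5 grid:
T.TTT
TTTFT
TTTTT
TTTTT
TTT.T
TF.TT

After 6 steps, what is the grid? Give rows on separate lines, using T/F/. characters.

Step 1: 6 trees catch fire, 2 burn out
  T.TFT
  TTF.F
  TTTFT
  TTTTT
  TFT.T
  F..TT
Step 2: 9 trees catch fire, 6 burn out
  T.F.F
  TF...
  TTF.F
  TFTFT
  F.F.T
  ...TT
Step 3: 5 trees catch fire, 9 burn out
  T....
  F....
  TF...
  F.F.F
  ....T
  ...TT
Step 4: 3 trees catch fire, 5 burn out
  F....
  .....
  F....
  .....
  ....F
  ...TT
Step 5: 1 trees catch fire, 3 burn out
  .....
  .....
  .....
  .....
  .....
  ...TF
Step 6: 1 trees catch fire, 1 burn out
  .....
  .....
  .....
  .....
  .....
  ...F.

.....
.....
.....
.....
.....
...F.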